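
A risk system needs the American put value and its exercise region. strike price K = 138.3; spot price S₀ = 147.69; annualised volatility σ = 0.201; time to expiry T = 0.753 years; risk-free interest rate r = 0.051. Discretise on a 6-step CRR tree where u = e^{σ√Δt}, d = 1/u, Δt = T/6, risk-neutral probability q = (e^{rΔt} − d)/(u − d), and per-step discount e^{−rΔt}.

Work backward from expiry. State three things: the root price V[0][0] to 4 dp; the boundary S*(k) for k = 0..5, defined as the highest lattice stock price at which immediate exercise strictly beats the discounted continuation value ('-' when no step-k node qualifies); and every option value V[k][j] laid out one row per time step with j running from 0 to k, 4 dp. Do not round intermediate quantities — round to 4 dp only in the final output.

Δt=0.12550  u=1.07380  d=0.93127  q=0.52726  discount=0.99362
step 6 (expiry): payoffs max(K−S,0) = 41.9605 27.2156 10.2139 0.0000 0.0000 0.0000 0.0000
step 5: (k=5,j=0): S=103.4496, (K−S)⁺=34.8504, hold=33.9681 ⇒ V=34.8504 exercise | (k=5,j=1): S=119.2828, (K−S)⁺=19.0172, hold=18.1349 ⇒ V=19.0172 exercise | (k=5,j=2): S=137.5392, (K−S)⁺=0.7608, hold=4.7977 ⇒ V=4.7977 continue | (k=5,j=3): S=158.5899, (K−S)⁺=0.0000, hold=0.0000 ⇒ V=0.0000 continue | (k=5,j=4): S=182.8624, (K−S)⁺=0.0000, hold=0.0000 ⇒ V=0.0000 continue | (k=5,j=5): S=210.8499, (K−S)⁺=0.0000, hold=0.0000 ⇒ V=0.0000 continue  boundary S*=119.2828
step 4: (k=4,j=0): S=111.0844, (K−S)⁺=27.2156, hold=26.3332 ⇒ V=27.2156 exercise | (k=4,j=1): S=128.0861, (K−S)⁺=10.2139, hold=11.4464 ⇒ V=11.4464 continue | (k=4,j=2): S=147.6900, (K−S)⁺=0.0000, hold=2.2536 ⇒ V=2.2536 continue | (k=4,j=3): S=170.2943, (K−S)⁺=0.0000, hold=0.0000 ⇒ V=0.0000 continue | (k=4,j=4): S=196.3582, (K−S)⁺=0.0000, hold=0.0000 ⇒ V=0.0000 continue  boundary S*=111.0844
step 3: (k=3,j=0): S=119.2828, (K−S)⁺=19.0172, hold=18.7806 ⇒ V=19.0172 exercise | (k=3,j=1): S=137.5392, (K−S)⁺=0.7608, hold=6.5574 ⇒ V=6.5574 continue | (k=3,j=2): S=158.5899, (K−S)⁺=0.0000, hold=1.0586 ⇒ V=1.0586 continue | (k=3,j=3): S=182.8624, (K−S)⁺=0.0000, hold=0.0000 ⇒ V=0.0000 continue  boundary S*=119.2828
step 2: (k=2,j=0): S=128.0861, (K−S)⁺=10.2139, hold=12.3683 ⇒ V=12.3683 continue | (k=2,j=1): S=147.6900, (K−S)⁺=0.0000, hold=3.6348 ⇒ V=3.6348 continue | (k=2,j=2): S=170.2943, (K−S)⁺=0.0000, hold=0.4973 ⇒ V=0.4973 continue  boundary S*=-
step 1: (k=1,j=0): S=137.5392, (K−S)⁺=0.7608, hold=7.7140 ⇒ V=7.7140 continue | (k=1,j=1): S=158.5899, (K−S)⁺=0.0000, hold=1.9679 ⇒ V=1.9679 continue  boundary S*=-
step 0: (k=0,j=0): S=147.6900, (K−S)⁺=0.0000, hold=4.6544 ⇒ V=4.6544 continue  boundary S*=-

price = 4.6544
boundary = - - - 119.2828 111.0844 119.2828
tree:
4.6544
7.7140 1.9679
12.3683 3.6348 0.4973
19.0172 6.5574 1.0586 0.0000
27.2156 11.4464 2.2536 0.0000 0.0000
34.8504 19.0172 4.7977 0.0000 0.0000 0.0000
41.9605 27.2156 10.2139 0.0000 0.0000 0.0000 0.0000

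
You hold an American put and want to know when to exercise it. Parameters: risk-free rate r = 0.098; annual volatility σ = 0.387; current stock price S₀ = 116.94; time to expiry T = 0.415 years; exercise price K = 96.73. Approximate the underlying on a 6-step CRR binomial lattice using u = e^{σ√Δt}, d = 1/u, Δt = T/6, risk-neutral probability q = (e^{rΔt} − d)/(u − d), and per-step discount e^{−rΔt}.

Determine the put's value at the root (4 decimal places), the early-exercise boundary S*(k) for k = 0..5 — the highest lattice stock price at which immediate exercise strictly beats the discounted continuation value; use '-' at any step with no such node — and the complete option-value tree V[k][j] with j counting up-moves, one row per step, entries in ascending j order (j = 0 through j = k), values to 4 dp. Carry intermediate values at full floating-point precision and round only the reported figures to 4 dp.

params: Δt=0.06917 u=1.10714 d=0.90323 q=0.50793 e^(-rΔt)=0.99324
t_6 payoffs: 33.2335 18.8987 1.3277 0.0000 0.0000 0.0000 0.0000
t_5: node(5,0) S=70.2995 payoff=26.4305 vs cont=25.7771 → 26.4305 [stop]  node(5,1) S=86.1701 payoff=10.5599 vs cont=9.9065 → 10.5599 [stop]  node(5,2) S=105.6236 payoff=0.0000 vs cont=0.6489 → 0.6489 [wait]  node(5,3) S=129.4688 payoff=0.0000 vs cont=0.0000 → 0.0000 [wait]  node(5,4) S=158.6973 payoff=0.0000 vs cont=0.0000 → 0.0000 [wait]  node(5,5) S=194.5244 payoff=0.0000 vs cont=0.0000 → 0.0000 [wait]  ⇒ S*(5)=86.1701
t_4: node(4,0) S=77.8313 payoff=18.8987 vs cont=18.2452 → 18.8987 [stop]  node(4,1) S=95.4023 payoff=1.3277 vs cont=5.4885 → 5.4885 [wait]  node(4,2) S=116.9400 payoff=0.0000 vs cont=0.3172 → 0.3172 [wait]  node(4,3) S=143.3400 payoff=0.0000 vs cont=0.0000 → 0.0000 [wait]  node(4,4) S=175.7000 payoff=0.0000 vs cont=0.0000 → 0.0000 [wait]  ⇒ S*(4)=77.8313
t_3: node(3,0) S=86.1701 payoff=10.5599 vs cont=12.0056 → 12.0056 [wait]  node(3,1) S=105.6236 payoff=0.0000 vs cont=2.8425 → 2.8425 [wait]  node(3,2) S=129.4688 payoff=0.0000 vs cont=0.1550 → 0.1550 [wait]  node(3,3) S=158.6973 payoff=0.0000 vs cont=0.0000 → 0.0000 [wait]  ⇒ S*(3)=-
t_2: node(2,0) S=95.4023 payoff=1.3277 vs cont=7.3017 → 7.3017 [wait]  node(2,1) S=116.9400 payoff=0.0000 vs cont=1.4674 → 1.4674 [wait]  node(2,2) S=143.3400 payoff=0.0000 vs cont=0.0758 → 0.0758 [wait]  ⇒ S*(2)=-
t_1: node(1,0) S=105.6236 payoff=0.0000 vs cont=4.3090 → 4.3090 [wait]  node(1,1) S=129.4688 payoff=0.0000 vs cont=0.7554 → 0.7554 [wait]  ⇒ S*(1)=-
t_0: node(0,0) S=116.9400 payoff=0.0000 vs cont=2.4871 → 2.4871 [wait]  ⇒ S*(0)=-

price = 2.4871
boundary = - - - - 77.8313 86.1701
tree:
2.4871
4.3090 0.7554
7.3017 1.4674 0.0758
12.0056 2.8425 0.1550 0.0000
18.8987 5.4885 0.3172 0.0000 0.0000
26.4305 10.5599 0.6489 0.0000 0.0000 0.0000
33.2335 18.8987 1.3277 0.0000 0.0000 0.0000 0.0000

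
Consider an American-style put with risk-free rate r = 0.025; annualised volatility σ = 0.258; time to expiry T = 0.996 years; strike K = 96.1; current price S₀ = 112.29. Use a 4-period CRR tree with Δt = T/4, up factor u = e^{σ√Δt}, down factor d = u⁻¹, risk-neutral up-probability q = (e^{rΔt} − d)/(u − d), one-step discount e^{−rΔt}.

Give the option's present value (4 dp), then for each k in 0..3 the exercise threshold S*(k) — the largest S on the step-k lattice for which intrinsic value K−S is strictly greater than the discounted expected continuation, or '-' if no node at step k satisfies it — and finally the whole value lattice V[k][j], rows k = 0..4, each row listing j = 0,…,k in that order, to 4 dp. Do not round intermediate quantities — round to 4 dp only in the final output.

price = 4.3003
boundary = - - - 76.3142
tree:
4.3003
7.3598 1.1964
12.2837 2.3700 0.0000
19.7858 4.6949 0.0000 0.0000
29.0044 9.3005 0.0000 0.0000 0.0000

Δt=0.24900  u=1.13740  d=0.87920  q=0.49204  discount=0.99379
step 4 (expiry): payoffs max(K−S,0) = 29.0044 9.3005 0.0000 0.0000 0.0000
step 3: (k=3,j=0): S=76.3142, (K−S)⁺=19.7858, hold=19.1894 ⇒ V=19.7858 exercise | (k=3,j=1): S=98.7255, (K−S)⁺=0.0000, hold=4.6949 ⇒ V=4.6949 continue | (k=3,j=2): S=127.7182, (K−S)⁺=0.0000, hold=0.0000 ⇒ V=0.0000 continue | (k=3,j=3): S=165.2253, (K−S)⁺=0.0000, hold=0.0000 ⇒ V=0.0000 continue  boundary S*=76.3142
step 2: (k=2,j=0): S=86.7995, (K−S)⁺=9.3005, hold=12.2837 ⇒ V=12.2837 continue | (k=2,j=1): S=112.2900, (K−S)⁺=0.0000, hold=2.3700 ⇒ V=2.3700 continue | (k=2,j=2): S=145.2663, (K−S)⁺=0.0000, hold=0.0000 ⇒ V=0.0000 continue  boundary S*=-
step 1: (k=1,j=0): S=98.7255, (K−S)⁺=0.0000, hold=7.3598 ⇒ V=7.3598 continue | (k=1,j=1): S=127.7182, (K−S)⁺=0.0000, hold=1.1964 ⇒ V=1.1964 continue  boundary S*=-
step 0: (k=0,j=0): S=112.2900, (K−S)⁺=0.0000, hold=4.3003 ⇒ V=4.3003 continue  boundary S*=-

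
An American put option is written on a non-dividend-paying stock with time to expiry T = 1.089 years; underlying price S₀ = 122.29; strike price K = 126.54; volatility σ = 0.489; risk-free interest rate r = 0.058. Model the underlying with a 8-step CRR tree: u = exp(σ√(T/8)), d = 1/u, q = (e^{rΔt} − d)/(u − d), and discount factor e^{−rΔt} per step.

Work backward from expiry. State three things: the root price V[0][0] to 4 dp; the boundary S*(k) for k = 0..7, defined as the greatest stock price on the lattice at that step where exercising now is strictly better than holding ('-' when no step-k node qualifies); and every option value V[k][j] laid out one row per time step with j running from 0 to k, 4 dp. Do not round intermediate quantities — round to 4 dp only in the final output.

Δt=0.13612, u=1.19772, d=0.83492, q=0.47687, disc=e^(-rΔt)=0.99214
k=8 terminal: V=max(K-S,0) → 97.6626 85.1147 67.1143 41.2923 4.2500 0.0000 0.0000 0.0000 0.0000
k=7: j=0 S=34.5869 intr=91.9531 cont=90.9580 V=91.9531[EX]; j=1 S=49.6158 intr=76.9242 cont=75.9291 V=76.9242[EX]; j=2 S=71.1752 intr=55.3648 cont=54.3697 V=55.3648[EX]; j=3 S=102.1026 intr=24.4374 cont=23.4423 V=24.4374[EX]; j=4 S=146.4688 intr=0.0000 cont=2.2058 V=2.2058[hold]; j=5 S=210.1133 intr=0.0000 cont=0.0000 V=0.0000[hold]; j=6 S=301.4129 intr=0.0000 cont=0.0000 V=0.0000[hold]; j=7 S=432.3845 intr=0.0000 cont=0.0000 V=0.0000[hold]  S*(7)=102.1026
k=6: j=0 S=41.4253 intr=85.1147 cont=84.1195 V=85.1147[EX]; j=1 S=59.4257 intr=67.1143 cont=66.1192 V=67.1143[EX]; j=2 S=85.2477 intr=41.2923 cont=40.2972 V=41.2923[EX]; j=3 S=122.2900 intr=4.2500 cont=13.7271 V=13.7271[hold]; j=4 S=175.4282 intr=0.0000 cont=1.1449 V=1.1449[hold]; j=5 S=251.6562 intr=0.0000 cont=0.0000 V=0.0000[hold]; j=6 S=361.0073 intr=0.0000 cont=0.0000 V=0.0000[hold]  S*(6)=85.2477
k=5: j=0 S=49.6158 intr=76.9242 cont=75.9291 V=76.9242[EX]; j=1 S=71.1752 intr=55.3648 cont=54.3697 V=55.3648[EX]; j=2 S=102.1026 intr=24.4374 cont=27.9260 V=27.9260[hold]; j=3 S=146.4688 intr=0.0000 cont=7.6663 V=7.6663[hold]; j=4 S=210.1133 intr=0.0000 cont=0.5942 V=0.5942[hold]; j=5 S=301.4129 intr=0.0000 cont=0.0000 V=0.0000[hold]  S*(5)=71.1752
k=4: j=0 S=59.4257 intr=67.1143 cont=66.1192 V=67.1143[EX]; j=1 S=85.2477 intr=41.2923 cont=41.9477 V=41.9477[hold]; j=2 S=122.2900 intr=4.2500 cont=18.1212 V=18.1212[hold]; j=3 S=175.4282 intr=0.0000 cont=4.2601 V=4.2601[hold]; j=4 S=251.6562 intr=0.0000 cont=0.3084 V=0.3084[hold]  S*(4)=59.4257
k=3: j=0 S=71.1752 intr=55.3648 cont=54.6798 V=55.3648[EX]; j=1 S=102.1026 intr=24.4374 cont=30.3451 V=30.3451[hold]; j=2 S=146.4688 intr=0.0000 cont=11.4208 V=11.4208[hold]; j=3 S=210.1133 intr=0.0000 cont=2.3570 V=2.3570[hold]  S*(3)=71.1752
k=2: j=0 S=85.2477 intr=41.2923 cont=43.0922 V=43.0922[hold]; j=1 S=122.2900 intr=4.2500 cont=21.1531 V=21.1531[hold]; j=2 S=175.4282 intr=0.0000 cont=7.0427 V=7.0427[hold]  S*(2)=-
k=1: j=0 S=102.1026 intr=24.4374 cont=32.3736 V=32.3736[hold]; j=1 S=146.4688 intr=0.0000 cont=14.3109 V=14.3109[hold]  S*(1)=-
k=0: j=0 S=122.2900 intr=4.2500 cont=23.5733 V=23.5733[hold]  S*(0)=-

price = 23.5733
boundary = - - - 71.1752 59.4257 71.1752 85.2477 102.1026
tree:
23.5733
32.3736 14.3109
43.0922 21.1531 7.0427
55.3648 30.3451 11.4208 2.3570
67.1143 41.9477 18.1212 4.2601 0.3084
76.9242 55.3648 27.9260 7.6663 0.5942 0.0000
85.1147 67.1143 41.2923 13.7271 1.1449 0.0000 0.0000
91.9531 76.9242 55.3648 24.4374 2.2058 0.0000 0.0000 0.0000
97.6626 85.1147 67.1143 41.2923 4.2500 0.0000 0.0000 0.0000 0.0000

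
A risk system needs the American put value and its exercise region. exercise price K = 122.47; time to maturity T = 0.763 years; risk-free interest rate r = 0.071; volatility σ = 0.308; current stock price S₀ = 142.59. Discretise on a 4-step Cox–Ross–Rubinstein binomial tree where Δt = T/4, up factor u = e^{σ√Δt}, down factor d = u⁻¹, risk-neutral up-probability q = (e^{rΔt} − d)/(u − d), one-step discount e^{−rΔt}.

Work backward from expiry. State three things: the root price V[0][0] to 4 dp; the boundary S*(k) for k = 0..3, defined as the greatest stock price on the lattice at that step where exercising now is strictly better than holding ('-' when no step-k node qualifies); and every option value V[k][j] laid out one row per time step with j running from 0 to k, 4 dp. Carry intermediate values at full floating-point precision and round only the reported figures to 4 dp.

price = 5.1847
boundary = - - - 95.2416
tree:
5.1847
9.3142 1.4627
16.2604 3.0693 0.0000
27.2284 6.4406 0.0000 0.0000
39.2158 13.5149 0.0000 0.0000 0.0000

Δt=0.19075, u=1.14399, d=0.87414, q=0.51695, disc=e^(-rΔt)=0.98655
k=4 terminal: V=max(K-S,0) → 39.2158 13.5149 0.0000 0.0000 0.0000
k=3: j=0 S=95.2416 intr=27.2284 cont=25.5809 V=27.2284[EX]; j=1 S=124.6431 intr=0.0000 cont=6.4406 V=6.4406[hold]; j=2 S=163.1210 intr=0.0000 cont=0.0000 V=0.0000[hold]; j=3 S=213.4771 intr=0.0000 cont=0.0000 V=0.0000[hold]  S*(3)=95.2416
k=2: j=0 S=108.9551 intr=13.5149 cont=16.2604 V=16.2604[hold]; j=1 S=142.5900 intr=0.0000 cont=3.0693 V=3.0693[hold]; j=2 S=186.6082 intr=0.0000 cont=0.0000 V=0.0000[hold]  S*(2)=-
k=1: j=0 S=124.6431 intr=0.0000 cont=9.3142 V=9.3142[hold]; j=1 S=163.1210 intr=0.0000 cont=1.4627 V=1.4627[hold]  S*(1)=-
k=0: j=0 S=142.5900 intr=0.0000 cont=5.1847 V=5.1847[hold]  S*(0)=-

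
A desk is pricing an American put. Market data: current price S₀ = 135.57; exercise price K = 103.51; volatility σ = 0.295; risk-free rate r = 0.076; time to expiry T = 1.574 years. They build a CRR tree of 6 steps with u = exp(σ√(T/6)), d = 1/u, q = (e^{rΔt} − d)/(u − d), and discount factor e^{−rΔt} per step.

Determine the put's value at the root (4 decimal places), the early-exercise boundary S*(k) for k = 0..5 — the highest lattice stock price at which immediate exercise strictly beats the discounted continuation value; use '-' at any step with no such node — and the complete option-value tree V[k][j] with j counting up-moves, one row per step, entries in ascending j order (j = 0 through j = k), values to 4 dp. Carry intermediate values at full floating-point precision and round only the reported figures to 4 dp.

price = 3.3833
boundary = - - - - 74.0774 86.1599
tree:
3.3833
6.0868 1.1019
10.6882 2.2166 0.1502
18.1616 4.4329 0.3251 0.0000
29.4326 8.8054 0.7037 0.0000 0.0000
39.8208 17.3501 1.5232 0.0000 0.0000 0.0000
48.7521 29.4326 3.2969 0.0000 0.0000 0.0000 0.0000

params: Δt=0.26233 u=1.16311 d=0.85977 q=0.52868 e^(-rΔt)=0.98026
t_6 payoffs: 48.7521 29.4326 3.2969 0.0000 0.0000 0.0000 0.0000
t_5: node(5,0) S=63.6892 payoff=39.8208 vs cont=37.7775 → 39.8208 [stop]  node(5,1) S=86.1599 payoff=17.3501 vs cont=15.3069 → 17.3501 [stop]  node(5,2) S=116.5585 payoff=0.0000 vs cont=1.5232 → 1.5232 [wait]  node(5,3) S=157.6824 payoff=0.0000 vs cont=0.0000 → 0.0000 [wait]  node(5,4) S=213.3154 payoff=0.0000 vs cont=0.0000 → 0.0000 [wait]  node(5,5) S=288.5767 payoff=0.0000 vs cont=0.0000 → 0.0000 [wait]  ⇒ S*(5)=86.1599
t_4: node(4,0) S=74.0774 payoff=29.4326 vs cont=27.3894 → 29.4326 [stop]  node(4,1) S=100.2131 payoff=3.2969 vs cont=8.8054 → 8.8054 [wait]  node(4,2) S=135.5700 payoff=0.0000 vs cont=0.7037 → 0.7037 [wait]  node(4,3) S=183.4014 payoff=0.0000 vs cont=0.0000 → 0.0000 [wait]  node(4,4) S=248.1085 payoff=0.0000 vs cont=0.0000 → 0.0000 [wait]  ⇒ S*(4)=74.0774
t_3: node(3,0) S=86.1599 payoff=17.3501 vs cont=18.1616 → 18.1616 [wait]  node(3,1) S=116.5585 payoff=0.0000 vs cont=4.4329 → 4.4329 [wait]  node(3,2) S=157.6824 payoff=0.0000 vs cont=0.3251 → 0.3251 [wait]  node(3,3) S=213.3154 payoff=0.0000 vs cont=0.0000 → 0.0000 [wait]  ⇒ S*(3)=-
t_2: node(2,0) S=100.2131 payoff=3.2969 vs cont=10.6882 → 10.6882 [wait]  node(2,1) S=135.5700 payoff=0.0000 vs cont=2.2166 → 2.2166 [wait]  node(2,2) S=183.4014 payoff=0.0000 vs cont=0.1502 → 0.1502 [wait]  ⇒ S*(2)=-
t_1: node(1,0) S=116.5585 payoff=0.0000 vs cont=6.0868 → 6.0868 [wait]  node(1,1) S=157.6824 payoff=0.0000 vs cont=1.1019 → 1.1019 [wait]  ⇒ S*(1)=-
t_0: node(0,0) S=135.5700 payoff=0.0000 vs cont=3.3833 → 3.3833 [wait]  ⇒ S*(0)=-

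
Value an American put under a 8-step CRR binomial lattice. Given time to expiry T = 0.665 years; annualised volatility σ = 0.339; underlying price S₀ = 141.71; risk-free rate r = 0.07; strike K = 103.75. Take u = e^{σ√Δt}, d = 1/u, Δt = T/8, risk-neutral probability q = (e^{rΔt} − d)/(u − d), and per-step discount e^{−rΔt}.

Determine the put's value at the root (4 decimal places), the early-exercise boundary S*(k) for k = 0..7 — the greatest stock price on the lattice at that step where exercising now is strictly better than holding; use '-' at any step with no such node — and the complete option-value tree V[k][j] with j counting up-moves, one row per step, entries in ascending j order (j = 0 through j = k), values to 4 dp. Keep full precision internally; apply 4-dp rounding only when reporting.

params: Δt=0.08313 u=1.10267 d=0.90689 q=0.50539 e^(-rΔt)=0.99420
t_8 payoffs: 38.9131 24.9154 7.8957 0.0000 0.0000 0.0000 0.0000 0.0000 0.0000
t_7: node(7,0) S=71.4940 payoff=32.2560 vs cont=31.6541 → 32.2560 [stop]  node(7,1) S=86.9289 payoff=16.8211 vs cont=16.2192 → 16.8211 [stop]  node(7,2) S=105.6960 payoff=0.0000 vs cont=3.8826 → 3.8826 [wait]  node(7,3) S=128.5148 payoff=0.0000 vs cont=0.0000 → 0.0000 [wait]  node(7,4) S=156.2600 payoff=0.0000 vs cont=0.0000 → 0.0000 [wait]  node(7,5) S=189.9951 payoff=0.0000 vs cont=0.0000 → 0.0000 [wait]  node(7,6) S=231.0132 payoff=0.0000 vs cont=0.0000 → 0.0000 [wait]  node(7,7) S=280.8869 payoff=0.0000 vs cont=0.0000 → 0.0000 [wait]  ⇒ S*(7)=86.9289
t_6: node(6,0) S=78.8346 payoff=24.9154 vs cont=24.3135 → 24.9154 [stop]  node(6,1) S=95.8543 payoff=7.8957 vs cont=10.2225 → 10.2225 [wait]  node(6,2) S=116.5483 payoff=0.0000 vs cont=1.9093 → 1.9093 [wait]  node(6,3) S=141.7100 payoff=0.0000 vs cont=0.0000 → 0.0000 [wait]  node(6,4) S=172.3039 payoff=0.0000 vs cont=0.0000 → 0.0000 [wait]  node(6,5) S=209.5027 payoff=0.0000 vs cont=0.0000 → 0.0000 [wait]  node(6,6) S=254.7324 payoff=0.0000 vs cont=0.0000 → 0.0000 [wait]  ⇒ S*(6)=78.8346
t_5: node(5,0) S=86.9289 payoff=16.8211 vs cont=17.3883 → 17.3883 [wait]  node(5,1) S=105.6960 payoff=0.0000 vs cont=5.9861 → 5.9861 [wait]  node(5,2) S=128.5148 payoff=0.0000 vs cont=0.9389 → 0.9389 [wait]  node(5,3) S=156.2600 payoff=0.0000 vs cont=0.0000 → 0.0000 [wait]  node(5,4) S=189.9951 payoff=0.0000 vs cont=0.0000 → 0.0000 [wait]  node(5,5) S=231.0132 payoff=0.0000 vs cont=0.0000 → 0.0000 [wait]  ⇒ S*(5)=-
t_4: node(4,0) S=95.8543 payoff=7.8957 vs cont=11.5583 → 11.5583 [wait]  node(4,1) S=116.5483 payoff=0.0000 vs cont=3.4153 → 3.4153 [wait]  node(4,2) S=141.7100 payoff=0.0000 vs cont=0.4617 → 0.4617 [wait]  node(4,3) S=172.3039 payoff=0.0000 vs cont=0.0000 → 0.0000 [wait]  node(4,4) S=209.5027 payoff=0.0000 vs cont=0.0000 → 0.0000 [wait]  ⇒ S*(4)=-
t_3: node(3,0) S=105.6960 payoff=0.0000 vs cont=7.3997 → 7.3997 [wait]  node(3,1) S=128.5148 payoff=0.0000 vs cont=1.9114 → 1.9114 [wait]  node(3,2) S=156.2600 payoff=0.0000 vs cont=0.2270 → 0.2270 [wait]  node(3,3) S=189.9951 payoff=0.0000 vs cont=0.0000 → 0.0000 [wait]  ⇒ S*(3)=-
t_2: node(2,0) S=116.5483 payoff=0.0000 vs cont=4.5991 → 4.5991 [wait]  node(2,1) S=141.7100 payoff=0.0000 vs cont=1.0540 → 1.0540 [wait]  node(2,2) S=172.3039 payoff=0.0000 vs cont=0.1116 → 0.1116 [wait]  ⇒ S*(2)=-
t_1: node(1,0) S=128.5148 payoff=0.0000 vs cont=2.7912 → 2.7912 [wait]  node(1,1) S=156.2600 payoff=0.0000 vs cont=0.5744 → 0.5744 [wait]  ⇒ S*(1)=-
t_0: node(0,0) S=141.7100 payoff=0.0000 vs cont=1.6611 → 1.6611 [wait]  ⇒ S*(0)=-

price = 1.6611
boundary = - - - - - - 78.8346 86.9289
tree:
1.6611
2.7912 0.5744
4.5991 1.0540 0.1116
7.3997 1.9114 0.2270 0.0000
11.5583 3.4153 0.4617 0.0000 0.0000
17.3883 5.9861 0.9389 0.0000 0.0000 0.0000
24.9154 10.2225 1.9093 0.0000 0.0000 0.0000 0.0000
32.2560 16.8211 3.8826 0.0000 0.0000 0.0000 0.0000 0.0000
38.9131 24.9154 7.8957 0.0000 0.0000 0.0000 0.0000 0.0000 0.0000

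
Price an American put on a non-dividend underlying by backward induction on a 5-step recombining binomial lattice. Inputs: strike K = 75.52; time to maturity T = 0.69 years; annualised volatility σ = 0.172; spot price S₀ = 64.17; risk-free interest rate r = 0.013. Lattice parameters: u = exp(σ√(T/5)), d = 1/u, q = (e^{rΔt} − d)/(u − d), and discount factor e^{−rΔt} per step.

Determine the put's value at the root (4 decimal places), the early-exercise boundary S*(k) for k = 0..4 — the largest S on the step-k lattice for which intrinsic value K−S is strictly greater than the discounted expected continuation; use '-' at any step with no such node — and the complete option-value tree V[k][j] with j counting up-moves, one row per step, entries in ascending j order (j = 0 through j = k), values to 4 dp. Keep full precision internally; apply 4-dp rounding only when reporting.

Δt=0.13800, u=1.06598, d=0.93810, q=0.49807, disc=e^(-rΔt)=0.99821
k=5 terminal: V=max(K-S,0) → 28.8986 22.5434 15.3219 7.1160 0.0000 0.0000
k=4: j=0 S=49.6975 intr=25.8225 cont=25.6871 V=25.8225[EX]; j=1 S=56.4720 intr=19.0480 cont=18.9126 V=19.0480[EX]; j=2 S=64.1700 intr=11.3500 cont=11.2146 V=11.3500[EX]; j=3 S=72.9173 intr=2.6027 cont=3.5653 V=3.5653[hold]; j=4 S=82.8570 intr=0.0000 cont=0.0000 V=0.0000[hold]  S*(4)=64.1700
k=3: j=0 S=52.9766 intr=22.5434 cont=22.4080 V=22.5434[EX]; j=1 S=60.1981 intr=15.3219 cont=15.1865 V=15.3219[EX]; j=2 S=68.4040 intr=7.1160 cont=7.4593 V=7.4593[hold]; j=3 S=77.7284 intr=0.0000 cont=1.7863 V=1.7863[hold]  S*(3)=60.1981
k=2: j=0 S=56.4720 intr=19.0480 cont=18.9126 V=19.0480[EX]; j=1 S=64.1700 intr=11.3500 cont=11.3853 V=11.3853[hold]; j=2 S=72.9173 intr=2.6027 cont=4.6254 V=4.6254[hold]  S*(2)=56.4720
k=1: j=0 S=60.1981 intr=15.3219 cont=15.2041 V=15.3219[EX]; j=1 S=68.4040 intr=7.1160 cont=8.0040 V=8.0040[hold]  S*(1)=60.1981
k=0: j=0 S=64.1700 intr=11.3500 cont=11.6561 V=11.6561[hold]  S*(0)=-

price = 11.6561
boundary = - 60.1981 56.4720 60.1981 64.1700
tree:
11.6561
15.3219 8.0040
19.0480 11.3853 4.6254
22.5434 15.3219 7.4593 1.7863
25.8225 19.0480 11.3500 3.5653 0.0000
28.8986 22.5434 15.3219 7.1160 0.0000 0.0000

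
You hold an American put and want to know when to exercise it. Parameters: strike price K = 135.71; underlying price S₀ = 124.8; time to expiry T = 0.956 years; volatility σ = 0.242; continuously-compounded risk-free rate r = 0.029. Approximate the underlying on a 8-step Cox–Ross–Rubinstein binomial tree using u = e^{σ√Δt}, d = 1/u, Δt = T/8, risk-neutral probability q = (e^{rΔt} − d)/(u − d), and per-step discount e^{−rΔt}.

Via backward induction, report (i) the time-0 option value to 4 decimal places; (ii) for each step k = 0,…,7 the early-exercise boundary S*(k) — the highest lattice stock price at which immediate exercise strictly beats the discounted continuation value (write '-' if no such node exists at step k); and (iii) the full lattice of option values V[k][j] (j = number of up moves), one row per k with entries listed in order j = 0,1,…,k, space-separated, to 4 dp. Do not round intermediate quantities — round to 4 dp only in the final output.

Δt=0.11950, u=1.08726, d=0.91975, q=0.49982, disc=e^(-rΔt)=0.99654
k=8 terminal: V=max(K-S,0) → 71.8009 60.1616 46.4024 30.1373 10.9100 0.0000 0.0000 0.0000 0.0000
k=7: j=0 S=69.4855 intr=66.2245 cont=65.7551 V=66.2245[EX]; j=1 S=82.1404 intr=53.5696 cont=53.1001 V=53.5696[EX]; j=2 S=97.1002 intr=38.6098 cont=38.1403 V=38.6098[EX]; j=3 S=114.7845 intr=20.9255 cont=20.4561 V=20.9255[EX]; j=4 S=135.6895 intr=0.0205 cont=5.4381 V=5.4381[hold]; j=5 S=160.4018 intr=0.0000 cont=0.0000 V=0.0000[hold]; j=6 S=189.6148 intr=0.0000 cont=0.0000 V=0.0000[hold]; j=7 S=224.1482 intr=0.0000 cont=0.0000 V=0.0000[hold]  S*(7)=114.7845
k=6: j=0 S=75.5484 intr=60.1616 cont=59.6921 V=60.1616[EX]; j=1 S=89.3076 intr=46.4024 cont=45.9329 V=46.4024[EX]; j=2 S=105.5727 intr=30.1373 cont=29.6678 V=30.1373[EX]; j=3 S=124.8000 intr=10.9100 cont=13.1389 V=13.1389[hold]; j=4 S=147.5291 intr=0.0000 cont=2.7106 V=2.7106[hold]; j=5 S=174.3977 intr=0.0000 cont=0.0000 V=0.0000[hold]; j=6 S=206.1597 intr=0.0000 cont=0.0000 V=0.0000[hold]  S*(6)=105.5727
k=5: j=0 S=82.1404 intr=53.5696 cont=53.1001 V=53.5696[EX]; j=1 S=97.1002 intr=38.6098 cont=38.1403 V=38.6098[EX]; j=2 S=114.7845 intr=20.9255 cont=21.5663 V=21.5663[hold]; j=3 S=135.6895 intr=0.0205 cont=7.8992 V=7.8992[hold]; j=4 S=160.4018 intr=0.0000 cont=1.3511 V=1.3511[hold]; j=5 S=189.6148 intr=0.0000 cont=0.0000 V=0.0000[hold]  S*(5)=97.1002
k=4: j=0 S=89.3076 intr=46.4024 cont=45.9329 V=46.4024[EX]; j=1 S=105.5727 intr=30.1373 cont=29.9870 V=30.1373[EX]; j=2 S=124.8000 intr=10.9100 cont=14.6842 V=14.6842[hold]; j=3 S=147.5291 intr=0.0000 cont=4.6103 V=4.6103[hold]; j=4 S=174.3977 intr=0.0000 cont=0.6734 V=0.6734[hold]  S*(4)=105.5727
k=3: j=0 S=97.1002 intr=38.6098 cont=38.1403 V=38.6098[EX]; j=1 S=114.7845 intr=20.9255 cont=22.3360 V=22.3360[hold]; j=2 S=135.6895 intr=0.0205 cont=9.6156 V=9.6156[hold]; j=3 S=160.4018 intr=0.0000 cont=2.6334 V=2.6334[hold]  S*(3)=97.1002
k=2: j=0 S=105.5727 intr=30.1373 cont=30.3703 V=30.3703[hold]; j=1 S=124.8000 intr=10.9100 cont=15.9228 V=15.9228[hold]; j=2 S=147.5291 intr=0.0000 cont=6.1046 V=6.1046[hold]  S*(2)=-
k=1: j=0 S=114.7845 intr=20.9255 cont=23.0690 V=23.0690[hold]; j=1 S=135.6895 intr=0.0205 cont=10.9773 V=10.9773[hold]  S*(1)=-
k=0: j=0 S=124.8000 intr=10.9100 cont=16.9664 V=16.9664[hold]  S*(0)=-

price = 16.9664
boundary = - - - 97.1002 105.5727 97.1002 105.5727 114.7845
tree:
16.9664
23.0690 10.9773
30.3703 15.9228 6.1046
38.6098 22.3360 9.6156 2.6334
46.4024 30.1373 14.6842 4.6103 0.6734
53.5696 38.6098 21.5663 7.8992 1.3511 0.0000
60.1616 46.4024 30.1373 13.1389 2.7106 0.0000 0.0000
66.2245 53.5696 38.6098 20.9255 5.4381 0.0000 0.0000 0.0000
71.8009 60.1616 46.4024 30.1373 10.9100 0.0000 0.0000 0.0000 0.0000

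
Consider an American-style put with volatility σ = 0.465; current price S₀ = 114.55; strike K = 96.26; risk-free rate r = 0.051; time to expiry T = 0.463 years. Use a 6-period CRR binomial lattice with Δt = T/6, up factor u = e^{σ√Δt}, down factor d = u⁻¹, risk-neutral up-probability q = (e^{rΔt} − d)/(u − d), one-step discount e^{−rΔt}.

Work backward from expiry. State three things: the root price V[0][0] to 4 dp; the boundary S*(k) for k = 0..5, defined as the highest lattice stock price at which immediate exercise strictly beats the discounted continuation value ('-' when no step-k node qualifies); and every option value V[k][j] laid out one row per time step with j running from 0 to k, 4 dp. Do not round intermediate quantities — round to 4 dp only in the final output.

price = 5.7384
boundary = - - - - 68.3283 77.7498
tree:
5.7384
8.9414 2.3565
13.5660 4.0638 0.5479
19.8991 6.8971 1.0640 0.0000
27.9317 11.4626 2.0660 0.0000 0.0000
36.2115 18.5102 4.0116 0.0000 0.0000 0.0000
43.4880 27.9317 7.7896 0.0000 0.0000 0.0000 0.0000

Δt=0.07717  u=1.13789  d=0.87882  q=0.48297  discount=0.99607
step 6 (expiry): payoffs max(K−S,0) = 43.4880 27.9317 7.7896 0.0000 0.0000 0.0000 0.0000
step 5: (k=5,j=0): S=60.0485, (K−S)⁺=36.2115, hold=35.8334 ⇒ V=36.2115 exercise | (k=5,j=1): S=77.7498, (K−S)⁺=18.5102, hold=18.1321 ⇒ V=18.5102 exercise | (k=5,j=2): S=100.6692, (K−S)⁺=0.0000, hold=4.0116 ⇒ V=4.0116 continue | (k=5,j=3): S=130.3448, (K−S)⁺=0.0000, hold=0.0000 ⇒ V=0.0000 continue | (k=5,j=4): S=168.7683, (K−S)⁺=0.0000, hold=0.0000 ⇒ V=0.0000 continue | (k=5,j=5): S=218.5185, (K−S)⁺=0.0000, hold=0.0000 ⇒ V=0.0000 continue  boundary S*=77.7498
step 4: (k=4,j=0): S=68.3283, (K−S)⁺=27.9317, hold=27.5536 ⇒ V=27.9317 exercise | (k=4,j=1): S=88.4704, (K−S)⁺=7.7896, hold=11.4626 ⇒ V=11.4626 continue | (k=4,j=2): S=114.5500, (K−S)⁺=0.0000, hold=2.0660 ⇒ V=2.0660 continue | (k=4,j=3): S=148.3175, (K−S)⁺=0.0000, hold=0.0000 ⇒ V=0.0000 continue | (k=4,j=4): S=192.0391, (K−S)⁺=0.0000, hold=0.0000 ⇒ V=0.0000 continue  boundary S*=68.3283
step 3: (k=3,j=0): S=77.7498, (K−S)⁺=18.5102, hold=19.8991 ⇒ V=19.8991 continue | (k=3,j=1): S=100.6692, (K−S)⁺=0.0000, hold=6.8971 ⇒ V=6.8971 continue | (k=3,j=2): S=130.3448, (K−S)⁺=0.0000, hold=1.0640 ⇒ V=1.0640 continue | (k=3,j=3): S=168.7683, (K−S)⁺=0.0000, hold=0.0000 ⇒ V=0.0000 continue  boundary S*=-
step 2: (k=2,j=0): S=88.4704, (K−S)⁺=7.7896, hold=13.5660 ⇒ V=13.5660 continue | (k=2,j=1): S=114.5500, (K−S)⁺=0.0000, hold=4.0638 ⇒ V=4.0638 continue | (k=2,j=2): S=148.3175, (K−S)⁺=0.0000, hold=0.5479 ⇒ V=0.5479 continue  boundary S*=-
step 1: (k=1,j=0): S=100.6692, (K−S)⁺=0.0000, hold=8.9414 ⇒ V=8.9414 continue | (k=1,j=1): S=130.3448, (K−S)⁺=0.0000, hold=2.3565 ⇒ V=2.3565 continue  boundary S*=-
step 0: (k=0,j=0): S=114.5500, (K−S)⁺=0.0000, hold=5.7384 ⇒ V=5.7384 continue  boundary S*=-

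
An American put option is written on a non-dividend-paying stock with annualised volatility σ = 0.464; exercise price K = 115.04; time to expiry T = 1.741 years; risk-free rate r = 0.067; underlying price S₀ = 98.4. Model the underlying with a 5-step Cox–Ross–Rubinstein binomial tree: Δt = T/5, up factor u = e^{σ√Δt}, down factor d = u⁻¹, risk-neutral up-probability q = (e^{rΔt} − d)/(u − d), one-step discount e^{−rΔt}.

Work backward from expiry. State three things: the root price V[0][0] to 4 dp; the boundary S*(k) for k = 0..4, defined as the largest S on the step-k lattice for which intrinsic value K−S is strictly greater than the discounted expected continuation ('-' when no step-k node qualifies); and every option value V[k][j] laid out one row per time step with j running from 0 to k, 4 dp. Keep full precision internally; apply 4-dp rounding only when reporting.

Δt=0.34820, u=1.31495, d=0.76048, q=0.47454, disc=e^(-rΔt)=0.97694
k=5 terminal: V=max(K-S,0) → 90.0108 71.7621 40.2083 0.0000 0.0000 0.0000
k=4: j=0 S=32.9122 intr=82.1278 cont=79.4750 V=82.1278[EX]; j=1 S=56.9084 intr=58.1316 cont=55.4789 V=58.1316[EX]; j=2 S=98.4000 intr=16.6400 cont=20.6405 V=20.6405[hold]; j=3 S=170.1430 intr=0.0000 cont=0.0000 V=0.0000[hold]; j=4 S=294.1936 intr=0.0000 cont=0.0000 V=0.0000[hold]  S*(4)=56.9084
k=3: j=0 S=43.2779 intr=71.7621 cont=69.1093 V=71.7621[EX]; j=1 S=74.8317 intr=40.2083 cont=39.4102 V=40.2083[EX]; j=2 S=129.3912 intr=0.0000 cont=10.5956 V=10.5956[hold]; j=3 S=223.7297 intr=0.0000 cont=0.0000 V=0.0000[hold]  S*(3)=74.8317
k=2: j=0 S=56.9084 intr=58.1316 cont=55.4789 V=58.1316[EX]; j=1 S=98.4000 intr=16.6400 cont=25.5526 V=25.5526[hold]; j=2 S=170.1430 intr=0.0000 cont=5.4391 V=5.4391[hold]  S*(2)=56.9084
k=1: j=0 S=74.8317 intr=40.2083 cont=41.6875 V=41.6875[hold]; j=1 S=129.3912 intr=0.0000 cont=15.6387 V=15.6387[hold]  S*(1)=-
k=0: j=0 S=98.4000 intr=16.6400 cont=28.6499 V=28.6499[hold]  S*(0)=-

price = 28.6499
boundary = - - 56.9084 74.8317 56.9084
tree:
28.6499
41.6875 15.6387
58.1316 25.5526 5.4391
71.7621 40.2083 10.5956 0.0000
82.1278 58.1316 20.6405 0.0000 0.0000
90.0108 71.7621 40.2083 0.0000 0.0000 0.0000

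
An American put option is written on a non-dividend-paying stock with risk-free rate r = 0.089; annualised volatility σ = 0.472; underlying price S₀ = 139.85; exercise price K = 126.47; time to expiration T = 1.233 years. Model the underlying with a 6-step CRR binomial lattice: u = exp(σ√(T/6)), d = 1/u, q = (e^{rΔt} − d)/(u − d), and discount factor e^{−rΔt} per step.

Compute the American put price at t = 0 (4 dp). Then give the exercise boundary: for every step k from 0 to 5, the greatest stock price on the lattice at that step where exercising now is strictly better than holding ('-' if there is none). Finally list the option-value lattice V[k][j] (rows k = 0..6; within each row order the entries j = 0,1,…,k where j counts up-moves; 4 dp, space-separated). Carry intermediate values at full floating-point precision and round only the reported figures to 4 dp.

price = 16.1578
boundary = - - - 73.6017 91.1617 73.6017
tree:
16.1578
24.8910 7.6597
37.0549 13.1448 2.2286
52.8683 21.9613 4.4462 0.0000
67.0459 35.3083 8.8706 0.0000 0.0000
78.4925 52.8683 17.6976 0.0000 0.0000 0.0000
87.7342 67.0459 35.3083 0.0000 0.0000 0.0000 0.0000

Δt=0.20550, u=1.23858, d=0.80737, q=0.48952, disc=e^(-rΔt)=0.98188
k=6 terminal: V=max(K-S,0) → 87.7342 67.0459 35.3083 0.0000 0.0000 0.0000 0.0000
k=5: j=0 S=47.9775 intr=78.4925 cont=76.2004 V=78.4925[EX]; j=1 S=73.6017 intr=52.8683 cont=50.5763 V=52.8683[EX]; j=2 S=112.9113 intr=13.5587 cont=17.6976 V=17.6976[hold]; j=3 S=173.2158 intr=0.0000 cont=0.0000 V=0.0000[hold]; j=4 S=265.7280 intr=0.0000 cont=0.0000 V=0.0000[hold]; j=5 S=407.6497 intr=0.0000 cont=0.0000 V=0.0000[hold]  S*(5)=73.6017
k=4: j=0 S=59.4241 intr=67.0459 cont=64.7538 V=67.0459[EX]; j=1 S=91.1617 intr=35.3083 cont=35.0056 V=35.3083[EX]; j=2 S=139.8500 intr=0.0000 cont=8.8706 V=8.8706[hold]; j=3 S=214.5420 intr=0.0000 cont=0.0000 V=0.0000[hold]; j=4 S=329.1260 intr=0.0000 cont=0.0000 V=0.0000[hold]  S*(4)=91.1617
k=3: j=0 S=73.6017 intr=52.8683 cont=50.5763 V=52.8683[EX]; j=1 S=112.9113 intr=13.5587 cont=21.9613 V=21.9613[hold]; j=2 S=173.2158 intr=0.0000 cont=4.4462 V=4.4462[hold]; j=3 S=265.7280 intr=0.0000 cont=0.0000 V=0.0000[hold]  S*(3)=73.6017
k=2: j=0 S=91.1617 intr=35.3083 cont=37.0549 V=37.0549[hold]; j=1 S=139.8500 intr=0.0000 cont=13.1448 V=13.1448[hold]; j=2 S=214.5420 intr=0.0000 cont=2.2286 V=2.2286[hold]  S*(2)=-
k=1: j=0 S=112.9113 intr=13.5587 cont=24.8910 V=24.8910[hold]; j=1 S=173.2158 intr=0.0000 cont=7.6597 V=7.6597[hold]  S*(1)=-
k=0: j=0 S=139.8500 intr=0.0000 cont=16.1578 V=16.1578[hold]  S*(0)=-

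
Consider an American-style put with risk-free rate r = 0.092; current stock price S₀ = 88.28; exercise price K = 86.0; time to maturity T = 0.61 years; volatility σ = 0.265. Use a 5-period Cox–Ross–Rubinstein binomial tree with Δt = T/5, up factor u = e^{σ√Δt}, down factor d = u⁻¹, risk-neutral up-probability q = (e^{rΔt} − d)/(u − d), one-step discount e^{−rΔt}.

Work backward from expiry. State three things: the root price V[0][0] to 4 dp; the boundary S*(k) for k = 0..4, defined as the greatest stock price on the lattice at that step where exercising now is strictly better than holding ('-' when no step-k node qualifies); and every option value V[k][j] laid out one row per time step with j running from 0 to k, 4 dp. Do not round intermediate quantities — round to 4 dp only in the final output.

price = 4.6700
boundary = - - 73.3610 66.8755 73.3610
tree:
4.6700
7.8339 2.0485
12.6390 3.8681 0.5276
19.1245 7.1198 1.1542 0.0000
25.0367 12.6390 2.5251 0.0000 0.0000
30.4262 19.1245 5.5245 0.0000 0.0000 0.0000

Δt=0.12200, u=1.09698, d=0.91159, q=0.53776, disc=e^(-rΔt)=0.98884
k=5 terminal: V=max(K-S,0) → 30.4262 19.1245 5.5245 0.0000 0.0000 0.0000
k=4: j=0 S=60.9633 intr=25.0367 cont=24.0769 V=25.0367[EX]; j=1 S=73.3610 intr=12.6390 cont=11.6791 V=12.6390[EX]; j=2 S=88.2800 intr=0.0000 cont=2.5251 V=2.5251[hold]; j=3 S=106.2330 intr=0.0000 cont=0.0000 V=0.0000[hold]; j=4 S=127.8370 intr=0.0000 cont=0.0000 V=0.0000[hold]  S*(4)=73.3610
k=3: j=0 S=66.8755 intr=19.1245 cont=18.1647 V=19.1245[EX]; j=1 S=80.4755 intr=5.5245 cont=7.1198 V=7.1198[hold]; j=2 S=96.8414 intr=0.0000 cont=1.1542 V=1.1542[hold]; j=3 S=116.5354 intr=0.0000 cont=0.0000 V=0.0000[hold]  S*(3)=66.8755
k=2: j=0 S=73.3610 intr=12.6390 cont=12.5274 V=12.6390[EX]; j=1 S=88.2800 intr=0.0000 cont=3.8681 V=3.8681[hold]; j=2 S=106.2330 intr=0.0000 cont=0.5276 V=0.5276[hold]  S*(2)=73.3610
k=1: j=0 S=80.4755 intr=5.5245 cont=7.8339 V=7.8339[hold]; j=1 S=96.8414 intr=0.0000 cont=2.0485 V=2.0485[hold]  S*(1)=-
k=0: j=0 S=88.2800 intr=0.0000 cont=4.6700 V=4.6700[hold]  S*(0)=-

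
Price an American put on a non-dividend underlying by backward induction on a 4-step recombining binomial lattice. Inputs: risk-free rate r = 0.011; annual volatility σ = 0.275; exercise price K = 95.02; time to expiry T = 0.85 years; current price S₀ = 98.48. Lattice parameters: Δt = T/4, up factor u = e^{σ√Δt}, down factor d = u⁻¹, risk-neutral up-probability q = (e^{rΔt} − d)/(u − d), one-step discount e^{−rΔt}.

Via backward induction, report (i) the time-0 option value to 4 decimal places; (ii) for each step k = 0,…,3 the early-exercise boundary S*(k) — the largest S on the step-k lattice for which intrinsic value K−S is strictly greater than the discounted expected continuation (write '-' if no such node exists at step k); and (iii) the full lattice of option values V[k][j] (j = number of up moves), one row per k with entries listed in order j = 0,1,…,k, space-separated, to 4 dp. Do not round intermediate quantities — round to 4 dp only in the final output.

price = 7.6850
boundary = - - - 67.3261
tree:
7.6850
12.3374 2.6331
19.0524 5.0517 0.0000
27.6939 9.6919 0.0000 0.0000
35.7100 18.5945 0.0000 0.0000 0.0000

params: Δt=0.21250 u=1.13515 d=0.88094 q=0.47756 e^(-rΔt)=0.99767
t_4 payoffs: 35.7100 18.5945 0.0000 0.0000 0.0000
t_3: node(3,0) S=67.3261 payoff=27.6939 vs cont=27.4721 → 27.6939 [stop]  node(3,1) S=86.7547 payoff=8.2653 vs cont=9.6919 → 9.6919 [wait]  node(3,2) S=111.7900 payoff=0.0000 vs cont=0.0000 → 0.0000 [wait]  node(3,3) S=144.0499 payoff=0.0000 vs cont=0.0000 → 0.0000 [wait]  ⇒ S*(3)=67.3261
t_2: node(2,0) S=76.4255 payoff=18.5945 vs cont=19.0524 → 19.0524 [wait]  node(2,1) S=98.4800 payoff=0.0000 vs cont=5.0517 → 5.0517 [wait]  node(2,2) S=126.8989 payoff=0.0000 vs cont=0.0000 → 0.0000 [wait]  ⇒ S*(2)=-
t_1: node(1,0) S=86.7547 payoff=8.2653 vs cont=12.3374 → 12.3374 [wait]  node(1,1) S=111.7900 payoff=0.0000 vs cont=2.6331 → 2.6331 [wait]  ⇒ S*(1)=-
t_0: node(0,0) S=98.4800 payoff=0.0000 vs cont=7.6850 → 7.6850 [wait]  ⇒ S*(0)=-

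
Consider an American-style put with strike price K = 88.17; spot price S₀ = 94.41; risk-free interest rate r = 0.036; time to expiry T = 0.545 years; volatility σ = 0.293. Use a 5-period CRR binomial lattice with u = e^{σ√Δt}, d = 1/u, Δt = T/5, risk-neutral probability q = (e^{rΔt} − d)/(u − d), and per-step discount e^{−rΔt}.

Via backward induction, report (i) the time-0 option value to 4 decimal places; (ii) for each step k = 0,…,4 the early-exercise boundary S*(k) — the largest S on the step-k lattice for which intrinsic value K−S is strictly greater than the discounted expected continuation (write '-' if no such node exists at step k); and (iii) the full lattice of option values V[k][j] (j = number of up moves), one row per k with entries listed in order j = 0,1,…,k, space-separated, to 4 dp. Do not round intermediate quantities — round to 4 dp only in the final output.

params: Δt=0.10900 u=1.10157 d=0.90780 q=0.49613 e^(-rΔt)=0.99608
t_5 payoffs: 29.9648 17.5408 2.4649 0.0000 0.0000 0.0000
t_4: node(4,0) S=64.1170 payoff=24.0530 vs cont=23.7077 → 24.0530 [stop]  node(4,1) S=77.8029 payoff=10.3671 vs cont=10.0218 → 10.3671 [stop]  node(4,2) S=94.4100 payoff=0.0000 vs cont=1.2371 → 1.2371 [wait]  node(4,3) S=114.5620 payoff=0.0000 vs cont=0.0000 → 0.0000 [wait]  node(4,4) S=139.0154 payoff=0.0000 vs cont=0.0000 → 0.0000 [wait]  ⇒ S*(4)=77.8029
t_3: node(3,0) S=70.6292 payoff=17.5408 vs cont=17.1955 → 17.5408 [stop]  node(3,1) S=85.7051 payoff=2.4649 vs cont=5.8146 → 5.8146 [wait]  node(3,2) S=103.9990 payoff=0.0000 vs cont=0.6209 → 0.6209 [wait]  node(3,3) S=126.1978 payoff=0.0000 vs cont=0.0000 → 0.0000 [wait]  ⇒ S*(3)=70.6292
t_2: node(2,0) S=77.8029 payoff=10.3671 vs cont=11.6772 → 11.6772 [wait]  node(2,1) S=94.4100 payoff=0.0000 vs cont=3.2252 → 3.2252 [wait]  node(2,2) S=114.5620 payoff=0.0000 vs cont=0.3116 → 0.3116 [wait]  ⇒ S*(2)=-
t_1: node(1,0) S=85.7051 payoff=2.4649 vs cont=7.4547 → 7.4547 [wait]  node(1,1) S=103.9990 payoff=0.0000 vs cont=1.7727 → 1.7727 [wait]  ⇒ S*(1)=-
t_0: node(0,0) S=94.4100 payoff=0.0000 vs cont=4.6176 → 4.6176 [wait]  ⇒ S*(0)=-

price = 4.6176
boundary = - - - 70.6292 77.8029
tree:
4.6176
7.4547 1.7727
11.6772 3.2252 0.3116
17.5408 5.8146 0.6209 0.0000
24.0530 10.3671 1.2371 0.0000 0.0000
29.9648 17.5408 2.4649 0.0000 0.0000 0.0000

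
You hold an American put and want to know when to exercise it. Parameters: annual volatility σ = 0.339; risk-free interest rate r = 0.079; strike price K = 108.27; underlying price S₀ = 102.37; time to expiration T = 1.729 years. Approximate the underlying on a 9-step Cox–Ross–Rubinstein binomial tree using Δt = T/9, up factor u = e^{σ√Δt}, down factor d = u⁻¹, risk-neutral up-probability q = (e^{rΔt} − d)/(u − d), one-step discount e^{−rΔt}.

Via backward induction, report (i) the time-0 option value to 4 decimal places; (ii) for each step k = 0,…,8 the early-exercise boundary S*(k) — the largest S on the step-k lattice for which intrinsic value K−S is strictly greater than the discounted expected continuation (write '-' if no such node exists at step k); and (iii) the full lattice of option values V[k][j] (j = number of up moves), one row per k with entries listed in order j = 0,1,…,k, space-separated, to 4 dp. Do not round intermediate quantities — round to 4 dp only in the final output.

price = 15.9751
boundary = - - 76.0524 65.5516 76.0524 65.5516 76.0524 65.5516 76.0524
tree:
15.9751
23.0261 9.7884
32.2176 15.0270 5.1302
42.7184 22.3875 8.5196 2.0805
51.7693 32.2176 13.7660 3.8163 0.5025
59.5706 42.7184 21.5045 6.8641 1.0502 0.0000
66.2947 51.7693 32.2176 12.0224 2.1948 0.0000 0.0000
72.0904 59.5706 42.7184 20.2707 4.5870 0.0000 0.0000 0.0000
77.0858 66.2947 51.7693 32.2176 9.5863 0.0000 0.0000 0.0000 0.0000
81.3915 72.0904 59.5706 42.7184 20.0346 0.0000 0.0000 0.0000 0.0000 0.0000

Δt=0.19211, u=1.16019, d=0.86193, q=0.51419, disc=e^(-rΔt)=0.98494
k=9 terminal: V=max(K-S,0) → 81.3915 72.0904 59.5706 42.7184 20.0346 0.0000 0.0000 0.0000 0.0000 0.0000
k=8: j=0 S=31.1842 intr=77.0858 cont=75.4550 V=77.0858[EX]; j=1 S=41.9753 intr=66.2947 cont=64.6639 V=66.2947[EX]; j=2 S=56.5007 intr=51.7693 cont=50.1386 V=51.7693[EX]; j=3 S=76.0524 intr=32.2176 cont=30.5868 V=32.2176[EX]; j=4 S=102.3700 intr=5.9000 cont=9.5863 V=9.5863[hold]; j=5 S=137.7946 intr=0.0000 cont=0.0000 V=0.0000[hold]; j=6 S=185.4778 intr=0.0000 cont=0.0000 V=0.0000[hold]; j=7 S=249.6614 intr=0.0000 cont=0.0000 V=0.0000[hold]; j=8 S=336.0555 intr=0.0000 cont=0.0000 V=0.0000[hold]  S*(8)=76.0524
k=7: j=0 S=36.1796 intr=72.0904 cont=70.4596 V=72.0904[EX]; j=1 S=48.6994 intr=59.5706 cont=57.9398 V=59.5706[EX]; j=2 S=65.5516 intr=42.7184 cont=41.0876 V=42.7184[EX]; j=3 S=88.2354 intr=20.0346 cont=20.2707 V=20.2707[hold]; j=4 S=118.7688 intr=0.0000 cont=4.5870 V=4.5870[hold]; j=5 S=159.8682 intr=0.0000 cont=0.0000 V=0.0000[hold]; j=6 S=215.1898 intr=0.0000 cont=0.0000 V=0.0000[hold]; j=7 S=289.6551 intr=0.0000 cont=0.0000 V=0.0000[hold]  S*(7)=65.5516
k=6: j=0 S=41.9753 intr=66.2947 cont=64.6639 V=66.2947[EX]; j=1 S=56.5007 intr=51.7693 cont=50.1386 V=51.7693[EX]; j=2 S=76.0524 intr=32.2176 cont=30.7064 V=32.2176[EX]; j=3 S=102.3700 intr=5.9000 cont=12.0224 V=12.0224[hold]; j=4 S=137.7946 intr=0.0000 cont=2.1948 V=2.1948[hold]; j=5 S=185.4778 intr=0.0000 cont=0.0000 V=0.0000[hold]; j=6 S=249.6614 intr=0.0000 cont=0.0000 V=0.0000[hold]  S*(6)=76.0524
k=5: j=0 S=48.6994 intr=59.5706 cont=57.9398 V=59.5706[EX]; j=1 S=65.5516 intr=42.7184 cont=41.0876 V=42.7184[EX]; j=2 S=88.2354 intr=20.0346 cont=21.5045 V=21.5045[hold]; j=3 S=118.7688 intr=0.0000 cont=6.8641 V=6.8641[hold]; j=4 S=159.8682 intr=0.0000 cont=1.0502 V=1.0502[hold]; j=5 S=215.1898 intr=0.0000 cont=0.0000 V=0.0000[hold]  S*(5)=65.5516
k=4: j=0 S=56.5007 intr=51.7693 cont=50.1386 V=51.7693[EX]; j=1 S=76.0524 intr=32.2176 cont=31.3312 V=32.2176[EX]; j=2 S=102.3700 intr=5.9000 cont=13.7660 V=13.7660[hold]; j=3 S=137.7946 intr=0.0000 cont=3.8163 V=3.8163[hold]; j=4 S=185.4778 intr=0.0000 cont=0.5025 V=0.5025[hold]  S*(4)=76.0524
k=3: j=0 S=65.5516 intr=42.7184 cont=41.0876 V=42.7184[EX]; j=1 S=88.2354 intr=20.0346 cont=22.3875 V=22.3875[hold]; j=2 S=118.7688 intr=0.0000 cont=8.5196 V=8.5196[hold]; j=3 S=159.8682 intr=0.0000 cont=2.0805 V=2.0805[hold]  S*(3)=65.5516
k=2: j=0 S=76.0524 intr=32.2176 cont=31.7784 V=32.2176[EX]; j=1 S=102.3700 intr=5.9000 cont=15.0270 V=15.0270[hold]; j=2 S=137.7946 intr=0.0000 cont=5.1302 V=5.1302[hold]  S*(2)=76.0524
k=1: j=0 S=88.2354 intr=20.0346 cont=23.0261 V=23.0261[hold]; j=1 S=118.7688 intr=0.0000 cont=9.7884 V=9.7884[hold]  S*(1)=-
k=0: j=0 S=102.3700 intr=5.9000 cont=15.9751 V=15.9751[hold]  S*(0)=-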